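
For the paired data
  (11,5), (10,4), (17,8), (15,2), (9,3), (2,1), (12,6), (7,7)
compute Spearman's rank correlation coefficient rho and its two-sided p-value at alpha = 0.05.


Step 1: Rank x and y separately (midranks; no ties here).
rank(x): 11->5, 10->4, 17->8, 15->7, 9->3, 2->1, 12->6, 7->2
rank(y): 5->5, 4->4, 8->8, 2->2, 3->3, 1->1, 6->6, 7->7
Step 2: d_i = R_x(i) - R_y(i); compute d_i^2.
  (5-5)^2=0, (4-4)^2=0, (8-8)^2=0, (7-2)^2=25, (3-3)^2=0, (1-1)^2=0, (6-6)^2=0, (2-7)^2=25
sum(d^2) = 50.
Step 3: rho = 1 - 6*50 / (8*(8^2 - 1)) = 1 - 300/504 = 0.404762.
Step 4: Under H0, t = rho * sqrt((n-2)/(1-rho^2)) = 1.0842 ~ t(6).
Step 5: Two-sided p-value from the t-distribution with 6 df = 0.319889.
Step 6: alpha = 0.05. fail to reject H0.

rho = 0.4048, p = 0.319889, fail to reject H0 at alpha = 0.05.


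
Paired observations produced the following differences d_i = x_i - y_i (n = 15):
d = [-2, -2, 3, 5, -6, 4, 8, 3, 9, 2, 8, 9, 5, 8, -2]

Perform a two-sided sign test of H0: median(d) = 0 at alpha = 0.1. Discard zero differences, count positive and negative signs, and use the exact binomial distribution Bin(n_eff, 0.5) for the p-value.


Step 1: Discard zero differences. Original n = 15; n_eff = number of nonzero differences = 15.
Nonzero differences (with sign): -2, -2, +3, +5, -6, +4, +8, +3, +9, +2, +8, +9, +5, +8, -2
Step 2: Count signs: positive = 11, negative = 4.
Step 3: Under H0: P(positive) = 0.5, so the number of positives S ~ Bin(15, 0.5).
Step 4: Two-sided exact p-value = sum of Bin(15,0.5) probabilities at or below the observed probability = 0.118469.
Step 5: alpha = 0.1. fail to reject H0.

n_eff = 15, pos = 11, neg = 4, p = 0.118469, fail to reject H0.


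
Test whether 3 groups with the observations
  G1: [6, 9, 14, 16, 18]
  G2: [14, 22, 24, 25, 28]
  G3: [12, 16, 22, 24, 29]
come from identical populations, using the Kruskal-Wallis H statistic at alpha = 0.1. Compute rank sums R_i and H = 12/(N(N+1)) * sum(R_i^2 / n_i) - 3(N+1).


Step 1: Combine all N = 15 observations and assign midranks.
sorted (value, group, rank): (6,G1,1), (9,G1,2), (12,G3,3), (14,G1,4.5), (14,G2,4.5), (16,G1,6.5), (16,G3,6.5), (18,G1,8), (22,G2,9.5), (22,G3,9.5), (24,G2,11.5), (24,G3,11.5), (25,G2,13), (28,G2,14), (29,G3,15)
Step 2: Sum ranks within each group.
R_1 = 22 (n_1 = 5)
R_2 = 52.5 (n_2 = 5)
R_3 = 45.5 (n_3 = 5)
Step 3: H = 12/(N(N+1)) * sum(R_i^2/n_i) - 3(N+1)
     = 12/(15*16) * (22^2/5 + 52.5^2/5 + 45.5^2/5) - 3*16
     = 0.050000 * 1062.1 - 48
     = 5.105000.
Step 4: Ties present; correction factor C = 1 - 24/(15^3 - 15) = 0.992857. Corrected H = 5.105000 / 0.992857 = 5.141727.
Step 5: Under H0, H ~ chi^2(2); p-value = 0.076470.
Step 6: alpha = 0.1. reject H0.

H = 5.1417, df = 2, p = 0.076470, reject H0.


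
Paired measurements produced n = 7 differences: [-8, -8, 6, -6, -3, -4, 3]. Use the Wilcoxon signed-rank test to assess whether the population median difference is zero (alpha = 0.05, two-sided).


Step 1: Drop any zero differences (none here) and take |d_i|.
|d| = [8, 8, 6, 6, 3, 4, 3]
Step 2: Midrank |d_i| (ties get averaged ranks).
ranks: |8|->6.5, |8|->6.5, |6|->4.5, |6|->4.5, |3|->1.5, |4|->3, |3|->1.5
Step 3: Attach original signs; sum ranks with positive sign and with negative sign.
W+ = 4.5 + 1.5 = 6
W- = 6.5 + 6.5 + 4.5 + 1.5 + 3 = 22
(Check: W+ + W- = 28 should equal n(n+1)/2 = 28.)
Step 4: Test statistic W = min(W+, W-) = 6.
Step 5: Ties in |d|, so use the tie-corrected normal approximation.
        E[W] = n(n+1)/4 = 7*8/4 = 14.
        Tie groups: |d|=3 (t=2), |d|=6 (t=2), |d|=8 (t=2); sum(t^3 - t) = 18.
        Var[W] = n(n+1)(2n+1)/24 - sum(t^3-t)/48 = 840/24 - 18/48 = 34.625.
        z = (W - E[W]) / sqrt(Var[W]) = (6 - 14) / 5.8843 = -1.3595.
        Two-sided p = 2*Phi(z) = 0.173972.
Step 6: alpha = 0.05. fail to reject H0.

W+ = 6, W- = 22, W = min = 6, p = 0.173972, fail to reject H0.


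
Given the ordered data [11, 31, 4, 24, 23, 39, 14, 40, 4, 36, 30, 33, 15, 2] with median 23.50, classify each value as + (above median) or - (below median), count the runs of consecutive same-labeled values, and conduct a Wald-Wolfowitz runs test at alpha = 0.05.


Step 1: Compute median = 23.50; label A = above, B = below.
Labels in order: BABABABABAAABB  (n_A = 7, n_B = 7)
Step 2: Count runs R = 11.
Step 3: Under H0 (random ordering), E[R] = 2*n_A*n_B/(n_A+n_B) + 1 = 2*7*7/14 + 1 = 8.0000.
        Var[R] = 2*n_A*n_B*(2*n_A*n_B - n_A - n_B) / ((n_A+n_B)^2 * (n_A+n_B-1)) = 8232/2548 = 3.2308.
        SD[R] = 1.7974.
Step 4: Continuity-corrected z = (R - 0.5 - E[R]) / SD[R] = (11 - 0.5 - 8.0000) / 1.7974 = 1.3909.
Step 5: Two-sided p-value via normal approximation = 2*(1 - Phi(|z|)) = 0.164264.
Step 6: alpha = 0.05. fail to reject H0.

R = 11, z = 1.3909, p = 0.164264, fail to reject H0.


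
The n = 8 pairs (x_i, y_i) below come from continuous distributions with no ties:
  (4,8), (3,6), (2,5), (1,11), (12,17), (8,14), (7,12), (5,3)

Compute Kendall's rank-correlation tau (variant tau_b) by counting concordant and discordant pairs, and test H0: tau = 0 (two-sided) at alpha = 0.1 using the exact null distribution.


Step 1: Enumerate the 28 unordered pairs (i,j) with i<j and classify each by sign(x_j-x_i) * sign(y_j-y_i).
  (1,2):dx=-1,dy=-2->C; (1,3):dx=-2,dy=-3->C; (1,4):dx=-3,dy=+3->D; (1,5):dx=+8,dy=+9->C
  (1,6):dx=+4,dy=+6->C; (1,7):dx=+3,dy=+4->C; (1,8):dx=+1,dy=-5->D; (2,3):dx=-1,dy=-1->C
  (2,4):dx=-2,dy=+5->D; (2,5):dx=+9,dy=+11->C; (2,6):dx=+5,dy=+8->C; (2,7):dx=+4,dy=+6->C
  (2,8):dx=+2,dy=-3->D; (3,4):dx=-1,dy=+6->D; (3,5):dx=+10,dy=+12->C; (3,6):dx=+6,dy=+9->C
  (3,7):dx=+5,dy=+7->C; (3,8):dx=+3,dy=-2->D; (4,5):dx=+11,dy=+6->C; (4,6):dx=+7,dy=+3->C
  (4,7):dx=+6,dy=+1->C; (4,8):dx=+4,dy=-8->D; (5,6):dx=-4,dy=-3->C; (5,7):dx=-5,dy=-5->C
  (5,8):dx=-7,dy=-14->C; (6,7):dx=-1,dy=-2->C; (6,8):dx=-3,dy=-11->C; (7,8):dx=-2,dy=-9->C
Step 2: C = 21, D = 7, total pairs = 28.
Step 3: tau = (C - D)/(n(n-1)/2) = (21 - 7)/28 = 0.500000.
Step 4: Exact two-sided p-value (enumerate n! = 40320 permutations of y under H0): p = 0.108681.
Step 5: alpha = 0.1. fail to reject H0.

tau_b = 0.5000 (C=21, D=7), p = 0.108681, fail to reject H0.


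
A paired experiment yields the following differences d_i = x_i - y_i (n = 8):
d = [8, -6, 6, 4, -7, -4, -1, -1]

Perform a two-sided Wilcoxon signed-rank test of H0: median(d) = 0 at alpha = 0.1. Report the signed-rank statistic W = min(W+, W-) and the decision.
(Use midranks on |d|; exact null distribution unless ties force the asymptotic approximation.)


Step 1: Drop any zero differences (none here) and take |d_i|.
|d| = [8, 6, 6, 4, 7, 4, 1, 1]
Step 2: Midrank |d_i| (ties get averaged ranks).
ranks: |8|->8, |6|->5.5, |6|->5.5, |4|->3.5, |7|->7, |4|->3.5, |1|->1.5, |1|->1.5
Step 3: Attach original signs; sum ranks with positive sign and with negative sign.
W+ = 8 + 5.5 + 3.5 = 17
W- = 5.5 + 7 + 3.5 + 1.5 + 1.5 = 19
(Check: W+ + W- = 36 should equal n(n+1)/2 = 36.)
Step 4: Test statistic W = min(W+, W-) = 17.
Step 5: Ties in |d|, so use the tie-corrected normal approximation.
        E[W] = n(n+1)/4 = 8*9/4 = 18.
        Tie groups: |d|=1 (t=2), |d|=4 (t=2), |d|=6 (t=2); sum(t^3 - t) = 18.
        Var[W] = n(n+1)(2n+1)/24 - sum(t^3-t)/48 = 1224/24 - 18/48 = 50.625.
        z = (W - E[W]) / sqrt(Var[W]) = (17 - 18) / 7.1151 = -0.1405.
        Two-sided p = 2*Phi(z) = 0.888229.
Step 6: alpha = 0.1. fail to reject H0.

W+ = 17, W- = 19, W = min = 17, p = 0.888229, fail to reject H0.


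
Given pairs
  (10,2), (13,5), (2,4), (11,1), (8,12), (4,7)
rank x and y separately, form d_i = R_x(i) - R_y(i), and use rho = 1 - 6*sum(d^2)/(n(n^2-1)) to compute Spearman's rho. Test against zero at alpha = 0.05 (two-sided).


Step 1: Rank x and y separately (midranks; no ties here).
rank(x): 10->4, 13->6, 2->1, 11->5, 8->3, 4->2
rank(y): 2->2, 5->4, 4->3, 1->1, 12->6, 7->5
Step 2: d_i = R_x(i) - R_y(i); compute d_i^2.
  (4-2)^2=4, (6-4)^2=4, (1-3)^2=4, (5-1)^2=16, (3-6)^2=9, (2-5)^2=9
sum(d^2) = 46.
Step 3: rho = 1 - 6*46 / (6*(6^2 - 1)) = 1 - 276/210 = -0.314286.
Step 4: Under H0, t = rho * sqrt((n-2)/(1-rho^2)) = -0.6621 ~ t(4).
Step 5: Two-sided p-value from the t-distribution with 4 df = 0.544093.
Step 6: alpha = 0.05. fail to reject H0.

rho = -0.3143, p = 0.544093, fail to reject H0 at alpha = 0.05.


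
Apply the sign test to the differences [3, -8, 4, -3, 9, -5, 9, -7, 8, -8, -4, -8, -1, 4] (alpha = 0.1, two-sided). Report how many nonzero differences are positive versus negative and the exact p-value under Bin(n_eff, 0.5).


Step 1: Discard zero differences. Original n = 14; n_eff = number of nonzero differences = 14.
Nonzero differences (with sign): +3, -8, +4, -3, +9, -5, +9, -7, +8, -8, -4, -8, -1, +4
Step 2: Count signs: positive = 6, negative = 8.
Step 3: Under H0: P(positive) = 0.5, so the number of positives S ~ Bin(14, 0.5).
Step 4: Two-sided exact p-value = sum of Bin(14,0.5) probabilities at or below the observed probability = 0.790527.
Step 5: alpha = 0.1. fail to reject H0.

n_eff = 14, pos = 6, neg = 8, p = 0.790527, fail to reject H0.


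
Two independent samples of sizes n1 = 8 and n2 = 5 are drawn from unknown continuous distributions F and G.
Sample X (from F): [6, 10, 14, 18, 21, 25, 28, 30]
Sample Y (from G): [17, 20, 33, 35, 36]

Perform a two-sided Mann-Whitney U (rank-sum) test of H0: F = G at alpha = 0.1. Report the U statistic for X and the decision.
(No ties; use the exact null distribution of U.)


Step 1: Combine and sort all 13 observations; assign midranks.
sorted (value, group): (6,X), (10,X), (14,X), (17,Y), (18,X), (20,Y), (21,X), (25,X), (28,X), (30,X), (33,Y), (35,Y), (36,Y)
ranks: 6->1, 10->2, 14->3, 17->4, 18->5, 20->6, 21->7, 25->8, 28->9, 30->10, 33->11, 35->12, 36->13
Step 2: Rank sum for X: R1 = 1 + 2 + 3 + 5 + 7 + 8 + 9 + 10 = 45.
Step 3: U_X = R1 - n1(n1+1)/2 = 45 - 8*9/2 = 45 - 36 = 9.
       U_Y = n1*n2 - U_X = 40 - 9 = 31.
Step 4: No ties, so the exact null distribution of U (based on enumerating the C(13,8) = 1287 equally likely rank assignments) gives the two-sided p-value.
Step 5: p-value = 0.127428; compare to alpha = 0.1. fail to reject H0.

U_X = 9, p = 0.127428, fail to reject H0 at alpha = 0.1.


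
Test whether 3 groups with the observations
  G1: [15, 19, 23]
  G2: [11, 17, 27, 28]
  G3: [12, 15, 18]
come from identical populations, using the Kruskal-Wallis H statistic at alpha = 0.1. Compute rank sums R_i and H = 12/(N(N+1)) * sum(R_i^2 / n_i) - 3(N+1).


Step 1: Combine all N = 10 observations and assign midranks.
sorted (value, group, rank): (11,G2,1), (12,G3,2), (15,G1,3.5), (15,G3,3.5), (17,G2,5), (18,G3,6), (19,G1,7), (23,G1,8), (27,G2,9), (28,G2,10)
Step 2: Sum ranks within each group.
R_1 = 18.5 (n_1 = 3)
R_2 = 25 (n_2 = 4)
R_3 = 11.5 (n_3 = 3)
Step 3: H = 12/(N(N+1)) * sum(R_i^2/n_i) - 3(N+1)
     = 12/(10*11) * (18.5^2/3 + 25^2/4 + 11.5^2/3) - 3*11
     = 0.109091 * 314.417 - 33
     = 1.300000.
Step 4: Ties present; correction factor C = 1 - 6/(10^3 - 10) = 0.993939. Corrected H = 1.300000 / 0.993939 = 1.307927.
Step 5: Under H0, H ~ chi^2(2); p-value = 0.519981.
Step 6: alpha = 0.1. fail to reject H0.

H = 1.3079, df = 2, p = 0.519981, fail to reject H0.


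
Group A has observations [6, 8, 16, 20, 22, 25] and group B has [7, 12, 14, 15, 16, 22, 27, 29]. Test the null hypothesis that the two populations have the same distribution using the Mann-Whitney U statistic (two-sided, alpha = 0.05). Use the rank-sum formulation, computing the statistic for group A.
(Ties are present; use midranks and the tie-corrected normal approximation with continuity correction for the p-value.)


Step 1: Combine and sort all 14 observations; assign midranks.
sorted (value, group): (6,X), (7,Y), (8,X), (12,Y), (14,Y), (15,Y), (16,X), (16,Y), (20,X), (22,X), (22,Y), (25,X), (27,Y), (29,Y)
ranks: 6->1, 7->2, 8->3, 12->4, 14->5, 15->6, 16->7.5, 16->7.5, 20->9, 22->10.5, 22->10.5, 25->12, 27->13, 29->14
Step 2: Rank sum for X: R1 = 1 + 3 + 7.5 + 9 + 10.5 + 12 = 43.
Step 3: U_X = R1 - n1(n1+1)/2 = 43 - 6*7/2 = 43 - 21 = 22.
       U_Y = n1*n2 - U_X = 48 - 22 = 26.
Step 4: Ties are present, so use the tie-corrected normal approximation (with continuity correction) for the p-value.
Step 5: p-value = 0.846116; compare to alpha = 0.05. fail to reject H0.

U_X = 22, p = 0.846116, fail to reject H0 at alpha = 0.05.


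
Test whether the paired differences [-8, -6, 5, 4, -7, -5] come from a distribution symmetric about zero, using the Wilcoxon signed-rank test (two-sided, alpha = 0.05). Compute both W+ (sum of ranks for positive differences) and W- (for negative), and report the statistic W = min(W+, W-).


Step 1: Drop any zero differences (none here) and take |d_i|.
|d| = [8, 6, 5, 4, 7, 5]
Step 2: Midrank |d_i| (ties get averaged ranks).
ranks: |8|->6, |6|->4, |5|->2.5, |4|->1, |7|->5, |5|->2.5
Step 3: Attach original signs; sum ranks with positive sign and with negative sign.
W+ = 2.5 + 1 = 3.5
W- = 6 + 4 + 5 + 2.5 = 17.5
(Check: W+ + W- = 21 should equal n(n+1)/2 = 21.)
Step 4: Test statistic W = min(W+, W-) = 3.5.
Step 5: Ties in |d|, so use the tie-corrected normal approximation.
        E[W] = n(n+1)/4 = 6*7/4 = 10.5.
        Tie groups: |d|=5 (t=2); sum(t^3 - t) = 6.
        Var[W] = n(n+1)(2n+1)/24 - sum(t^3-t)/48 = 546/24 - 6/48 = 22.625.
        z = (W - E[W]) / sqrt(Var[W]) = (3.5 - 10.5) / 4.7566 = -1.4716.
        Two-sided p = 2*Phi(z) = 0.141116.
Step 6: alpha = 0.05. fail to reject H0.

W+ = 3.5, W- = 17.5, W = min = 3.5, p = 0.141116, fail to reject H0.


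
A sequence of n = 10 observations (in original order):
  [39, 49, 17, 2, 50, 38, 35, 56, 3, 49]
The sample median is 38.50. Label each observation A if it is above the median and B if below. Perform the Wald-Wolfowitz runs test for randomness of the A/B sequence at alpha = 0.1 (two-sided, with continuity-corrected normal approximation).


Step 1: Compute median = 38.50; label A = above, B = below.
Labels in order: AABBABBABA  (n_A = 5, n_B = 5)
Step 2: Count runs R = 7.
Step 3: Under H0 (random ordering), E[R] = 2*n_A*n_B/(n_A+n_B) + 1 = 2*5*5/10 + 1 = 6.0000.
        Var[R] = 2*n_A*n_B*(2*n_A*n_B - n_A - n_B) / ((n_A+n_B)^2 * (n_A+n_B-1)) = 2000/900 = 2.2222.
        SD[R] = 1.4907.
Step 4: Continuity-corrected z = (R - 0.5 - E[R]) / SD[R] = (7 - 0.5 - 6.0000) / 1.4907 = 0.3354.
Step 5: Two-sided p-value via normal approximation = 2*(1 - Phi(|z|)) = 0.737316.
Step 6: alpha = 0.1. fail to reject H0.

R = 7, z = 0.3354, p = 0.737316, fail to reject H0.


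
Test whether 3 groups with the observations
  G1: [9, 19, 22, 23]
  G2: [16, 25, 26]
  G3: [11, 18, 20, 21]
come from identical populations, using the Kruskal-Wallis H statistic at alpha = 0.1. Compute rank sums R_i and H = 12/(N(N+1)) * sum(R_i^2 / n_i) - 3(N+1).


Step 1: Combine all N = 11 observations and assign midranks.
sorted (value, group, rank): (9,G1,1), (11,G3,2), (16,G2,3), (18,G3,4), (19,G1,5), (20,G3,6), (21,G3,7), (22,G1,8), (23,G1,9), (25,G2,10), (26,G2,11)
Step 2: Sum ranks within each group.
R_1 = 23 (n_1 = 4)
R_2 = 24 (n_2 = 3)
R_3 = 19 (n_3 = 4)
Step 3: H = 12/(N(N+1)) * sum(R_i^2/n_i) - 3(N+1)
     = 12/(11*12) * (23^2/4 + 24^2/3 + 19^2/4) - 3*12
     = 0.090909 * 414.5 - 36
     = 1.681818.
Step 4: No ties, so H is used without correction.
Step 5: Under H0, H ~ chi^2(2); p-value = 0.431318.
Step 6: alpha = 0.1. fail to reject H0.

H = 1.6818, df = 2, p = 0.431318, fail to reject H0.


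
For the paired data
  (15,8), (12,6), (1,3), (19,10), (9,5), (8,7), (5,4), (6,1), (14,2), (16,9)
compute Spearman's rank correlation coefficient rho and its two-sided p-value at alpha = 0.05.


Step 1: Rank x and y separately (midranks; no ties here).
rank(x): 15->8, 12->6, 1->1, 19->10, 9->5, 8->4, 5->2, 6->3, 14->7, 16->9
rank(y): 8->8, 6->6, 3->3, 10->10, 5->5, 7->7, 4->4, 1->1, 2->2, 9->9
Step 2: d_i = R_x(i) - R_y(i); compute d_i^2.
  (8-8)^2=0, (6-6)^2=0, (1-3)^2=4, (10-10)^2=0, (5-5)^2=0, (4-7)^2=9, (2-4)^2=4, (3-1)^2=4, (7-2)^2=25, (9-9)^2=0
sum(d^2) = 46.
Step 3: rho = 1 - 6*46 / (10*(10^2 - 1)) = 1 - 276/990 = 0.721212.
Step 4: Under H0, t = rho * sqrt((n-2)/(1-rho^2)) = 2.9448 ~ t(8).
Step 5: Two-sided p-value from the t-distribution with 8 df = 0.018573.
Step 6: alpha = 0.05. reject H0.

rho = 0.7212, p = 0.018573, reject H0 at alpha = 0.05.


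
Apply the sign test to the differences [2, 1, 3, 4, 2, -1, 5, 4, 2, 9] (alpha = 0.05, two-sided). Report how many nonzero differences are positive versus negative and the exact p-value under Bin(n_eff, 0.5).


Step 1: Discard zero differences. Original n = 10; n_eff = number of nonzero differences = 10.
Nonzero differences (with sign): +2, +1, +3, +4, +2, -1, +5, +4, +2, +9
Step 2: Count signs: positive = 9, negative = 1.
Step 3: Under H0: P(positive) = 0.5, so the number of positives S ~ Bin(10, 0.5).
Step 4: Two-sided exact p-value = sum of Bin(10,0.5) probabilities at or below the observed probability = 0.021484.
Step 5: alpha = 0.05. reject H0.

n_eff = 10, pos = 9, neg = 1, p = 0.021484, reject H0.


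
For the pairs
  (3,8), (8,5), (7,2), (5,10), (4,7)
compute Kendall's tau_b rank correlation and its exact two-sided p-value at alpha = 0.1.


Step 1: Enumerate the 10 unordered pairs (i,j) with i<j and classify each by sign(x_j-x_i) * sign(y_j-y_i).
  (1,2):dx=+5,dy=-3->D; (1,3):dx=+4,dy=-6->D; (1,4):dx=+2,dy=+2->C; (1,5):dx=+1,dy=-1->D
  (2,3):dx=-1,dy=-3->C; (2,4):dx=-3,dy=+5->D; (2,5):dx=-4,dy=+2->D; (3,4):dx=-2,dy=+8->D
  (3,5):dx=-3,dy=+5->D; (4,5):dx=-1,dy=-3->C
Step 2: C = 3, D = 7, total pairs = 10.
Step 3: tau = (C - D)/(n(n-1)/2) = (3 - 7)/10 = -0.400000.
Step 4: Exact two-sided p-value (enumerate n! = 120 permutations of y under H0): p = 0.483333.
Step 5: alpha = 0.1. fail to reject H0.

tau_b = -0.4000 (C=3, D=7), p = 0.483333, fail to reject H0.


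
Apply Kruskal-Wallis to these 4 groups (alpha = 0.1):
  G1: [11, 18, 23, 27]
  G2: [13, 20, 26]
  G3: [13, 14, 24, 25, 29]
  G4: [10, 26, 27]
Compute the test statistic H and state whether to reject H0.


Step 1: Combine all N = 15 observations and assign midranks.
sorted (value, group, rank): (10,G4,1), (11,G1,2), (13,G2,3.5), (13,G3,3.5), (14,G3,5), (18,G1,6), (20,G2,7), (23,G1,8), (24,G3,9), (25,G3,10), (26,G2,11.5), (26,G4,11.5), (27,G1,13.5), (27,G4,13.5), (29,G3,15)
Step 2: Sum ranks within each group.
R_1 = 29.5 (n_1 = 4)
R_2 = 22 (n_2 = 3)
R_3 = 42.5 (n_3 = 5)
R_4 = 26 (n_4 = 3)
Step 3: H = 12/(N(N+1)) * sum(R_i^2/n_i) - 3(N+1)
     = 12/(15*16) * (29.5^2/4 + 22^2/3 + 42.5^2/5 + 26^2/3) - 3*16
     = 0.050000 * 965.479 - 48
     = 0.273958.
Step 4: Ties present; correction factor C = 1 - 18/(15^3 - 15) = 0.994643. Corrected H = 0.273958 / 0.994643 = 0.275434.
Step 5: Under H0, H ~ chi^2(3); p-value = 0.964580.
Step 6: alpha = 0.1. fail to reject H0.

H = 0.2754, df = 3, p = 0.964580, fail to reject H0.


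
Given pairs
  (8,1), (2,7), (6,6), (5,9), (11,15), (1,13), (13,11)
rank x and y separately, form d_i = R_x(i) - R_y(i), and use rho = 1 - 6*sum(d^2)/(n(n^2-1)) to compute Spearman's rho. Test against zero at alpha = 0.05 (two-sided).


Step 1: Rank x and y separately (midranks; no ties here).
rank(x): 8->5, 2->2, 6->4, 5->3, 11->6, 1->1, 13->7
rank(y): 1->1, 7->3, 6->2, 9->4, 15->7, 13->6, 11->5
Step 2: d_i = R_x(i) - R_y(i); compute d_i^2.
  (5-1)^2=16, (2-3)^2=1, (4-2)^2=4, (3-4)^2=1, (6-7)^2=1, (1-6)^2=25, (7-5)^2=4
sum(d^2) = 52.
Step 3: rho = 1 - 6*52 / (7*(7^2 - 1)) = 1 - 312/336 = 0.071429.
Step 4: Under H0, t = rho * sqrt((n-2)/(1-rho^2)) = 0.1601 ~ t(5).
Step 5: Two-sided p-value from the t-distribution with 5 df = 0.879048.
Step 6: alpha = 0.05. fail to reject H0.

rho = 0.0714, p = 0.879048, fail to reject H0 at alpha = 0.05.


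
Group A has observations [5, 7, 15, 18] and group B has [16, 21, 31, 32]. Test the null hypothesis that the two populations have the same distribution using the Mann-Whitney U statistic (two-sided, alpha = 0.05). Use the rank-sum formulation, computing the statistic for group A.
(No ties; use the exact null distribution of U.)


Step 1: Combine and sort all 8 observations; assign midranks.
sorted (value, group): (5,X), (7,X), (15,X), (16,Y), (18,X), (21,Y), (31,Y), (32,Y)
ranks: 5->1, 7->2, 15->3, 16->4, 18->5, 21->6, 31->7, 32->8
Step 2: Rank sum for X: R1 = 1 + 2 + 3 + 5 = 11.
Step 3: U_X = R1 - n1(n1+1)/2 = 11 - 4*5/2 = 11 - 10 = 1.
       U_Y = n1*n2 - U_X = 16 - 1 = 15.
Step 4: No ties, so the exact null distribution of U (based on enumerating the C(8,4) = 70 equally likely rank assignments) gives the two-sided p-value.
Step 5: p-value = 0.057143; compare to alpha = 0.05. fail to reject H0.

U_X = 1, p = 0.057143, fail to reject H0 at alpha = 0.05.


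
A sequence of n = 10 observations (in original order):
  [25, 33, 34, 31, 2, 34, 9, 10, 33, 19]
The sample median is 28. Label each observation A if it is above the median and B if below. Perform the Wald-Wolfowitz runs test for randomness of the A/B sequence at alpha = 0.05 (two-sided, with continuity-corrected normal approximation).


Step 1: Compute median = 28; label A = above, B = below.
Labels in order: BAAABABBAB  (n_A = 5, n_B = 5)
Step 2: Count runs R = 7.
Step 3: Under H0 (random ordering), E[R] = 2*n_A*n_B/(n_A+n_B) + 1 = 2*5*5/10 + 1 = 6.0000.
        Var[R] = 2*n_A*n_B*(2*n_A*n_B - n_A - n_B) / ((n_A+n_B)^2 * (n_A+n_B-1)) = 2000/900 = 2.2222.
        SD[R] = 1.4907.
Step 4: Continuity-corrected z = (R - 0.5 - E[R]) / SD[R] = (7 - 0.5 - 6.0000) / 1.4907 = 0.3354.
Step 5: Two-sided p-value via normal approximation = 2*(1 - Phi(|z|)) = 0.737316.
Step 6: alpha = 0.05. fail to reject H0.

R = 7, z = 0.3354, p = 0.737316, fail to reject H0.


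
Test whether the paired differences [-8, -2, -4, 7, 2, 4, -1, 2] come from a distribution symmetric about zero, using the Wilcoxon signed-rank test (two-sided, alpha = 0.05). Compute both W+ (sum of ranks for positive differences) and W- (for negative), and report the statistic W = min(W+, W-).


Step 1: Drop any zero differences (none here) and take |d_i|.
|d| = [8, 2, 4, 7, 2, 4, 1, 2]
Step 2: Midrank |d_i| (ties get averaged ranks).
ranks: |8|->8, |2|->3, |4|->5.5, |7|->7, |2|->3, |4|->5.5, |1|->1, |2|->3
Step 3: Attach original signs; sum ranks with positive sign and with negative sign.
W+ = 7 + 3 + 5.5 + 3 = 18.5
W- = 8 + 3 + 5.5 + 1 = 17.5
(Check: W+ + W- = 36 should equal n(n+1)/2 = 36.)
Step 4: Test statistic W = min(W+, W-) = 17.5.
Step 5: Ties in |d|, so use the tie-corrected normal approximation.
        E[W] = n(n+1)/4 = 8*9/4 = 18.
        Tie groups: |d|=2 (t=3), |d|=4 (t=2); sum(t^3 - t) = 30.
        Var[W] = n(n+1)(2n+1)/24 - sum(t^3-t)/48 = 1224/24 - 30/48 = 50.375.
        z = (W - E[W]) / sqrt(Var[W]) = (17.5 - 18) / 7.0975 = -0.0704.
        Two-sided p = 2*Phi(z) = 0.943838.
Step 6: alpha = 0.05. fail to reject H0.

W+ = 18.5, W- = 17.5, W = min = 17.5, p = 0.943838, fail to reject H0.


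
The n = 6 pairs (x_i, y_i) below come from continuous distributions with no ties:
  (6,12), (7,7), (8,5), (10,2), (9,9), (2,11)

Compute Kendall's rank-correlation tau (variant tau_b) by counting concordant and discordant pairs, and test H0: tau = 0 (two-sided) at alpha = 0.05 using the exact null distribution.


Step 1: Enumerate the 15 unordered pairs (i,j) with i<j and classify each by sign(x_j-x_i) * sign(y_j-y_i).
  (1,2):dx=+1,dy=-5->D; (1,3):dx=+2,dy=-7->D; (1,4):dx=+4,dy=-10->D; (1,5):dx=+3,dy=-3->D
  (1,6):dx=-4,dy=-1->C; (2,3):dx=+1,dy=-2->D; (2,4):dx=+3,dy=-5->D; (2,5):dx=+2,dy=+2->C
  (2,6):dx=-5,dy=+4->D; (3,4):dx=+2,dy=-3->D; (3,5):dx=+1,dy=+4->C; (3,6):dx=-6,dy=+6->D
  (4,5):dx=-1,dy=+7->D; (4,6):dx=-8,dy=+9->D; (5,6):dx=-7,dy=+2->D
Step 2: C = 3, D = 12, total pairs = 15.
Step 3: tau = (C - D)/(n(n-1)/2) = (3 - 12)/15 = -0.600000.
Step 4: Exact two-sided p-value (enumerate n! = 720 permutations of y under H0): p = 0.136111.
Step 5: alpha = 0.05. fail to reject H0.

tau_b = -0.6000 (C=3, D=12), p = 0.136111, fail to reject H0.


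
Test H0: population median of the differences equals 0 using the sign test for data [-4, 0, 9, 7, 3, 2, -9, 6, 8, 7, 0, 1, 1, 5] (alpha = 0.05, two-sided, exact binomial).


Step 1: Discard zero differences. Original n = 14; n_eff = number of nonzero differences = 12.
Nonzero differences (with sign): -4, +9, +7, +3, +2, -9, +6, +8, +7, +1, +1, +5
Step 2: Count signs: positive = 10, negative = 2.
Step 3: Under H0: P(positive) = 0.5, so the number of positives S ~ Bin(12, 0.5).
Step 4: Two-sided exact p-value = sum of Bin(12,0.5) probabilities at or below the observed probability = 0.038574.
Step 5: alpha = 0.05. reject H0.

n_eff = 12, pos = 10, neg = 2, p = 0.038574, reject H0.


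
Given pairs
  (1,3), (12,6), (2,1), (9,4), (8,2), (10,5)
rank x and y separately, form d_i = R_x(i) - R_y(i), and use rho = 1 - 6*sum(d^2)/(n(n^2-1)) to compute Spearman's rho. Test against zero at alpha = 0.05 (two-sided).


Step 1: Rank x and y separately (midranks; no ties here).
rank(x): 1->1, 12->6, 2->2, 9->4, 8->3, 10->5
rank(y): 3->3, 6->6, 1->1, 4->4, 2->2, 5->5
Step 2: d_i = R_x(i) - R_y(i); compute d_i^2.
  (1-3)^2=4, (6-6)^2=0, (2-1)^2=1, (4-4)^2=0, (3-2)^2=1, (5-5)^2=0
sum(d^2) = 6.
Step 3: rho = 1 - 6*6 / (6*(6^2 - 1)) = 1 - 36/210 = 0.828571.
Step 4: Under H0, t = rho * sqrt((n-2)/(1-rho^2)) = 2.9598 ~ t(4).
Step 5: Two-sided p-value from the t-distribution with 4 df = 0.041563.
Step 6: alpha = 0.05. reject H0.

rho = 0.8286, p = 0.041563, reject H0 at alpha = 0.05.


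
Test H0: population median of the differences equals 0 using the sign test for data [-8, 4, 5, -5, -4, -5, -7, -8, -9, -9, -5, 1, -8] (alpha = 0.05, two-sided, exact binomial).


Step 1: Discard zero differences. Original n = 13; n_eff = number of nonzero differences = 13.
Nonzero differences (with sign): -8, +4, +5, -5, -4, -5, -7, -8, -9, -9, -5, +1, -8
Step 2: Count signs: positive = 3, negative = 10.
Step 3: Under H0: P(positive) = 0.5, so the number of positives S ~ Bin(13, 0.5).
Step 4: Two-sided exact p-value = sum of Bin(13,0.5) probabilities at or below the observed probability = 0.092285.
Step 5: alpha = 0.05. fail to reject H0.

n_eff = 13, pos = 3, neg = 10, p = 0.092285, fail to reject H0.


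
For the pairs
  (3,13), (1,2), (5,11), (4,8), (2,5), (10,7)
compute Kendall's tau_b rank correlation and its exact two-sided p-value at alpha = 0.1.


Step 1: Enumerate the 15 unordered pairs (i,j) with i<j and classify each by sign(x_j-x_i) * sign(y_j-y_i).
  (1,2):dx=-2,dy=-11->C; (1,3):dx=+2,dy=-2->D; (1,4):dx=+1,dy=-5->D; (1,5):dx=-1,dy=-8->C
  (1,6):dx=+7,dy=-6->D; (2,3):dx=+4,dy=+9->C; (2,4):dx=+3,dy=+6->C; (2,5):dx=+1,dy=+3->C
  (2,6):dx=+9,dy=+5->C; (3,4):dx=-1,dy=-3->C; (3,5):dx=-3,dy=-6->C; (3,6):dx=+5,dy=-4->D
  (4,5):dx=-2,dy=-3->C; (4,6):dx=+6,dy=-1->D; (5,6):dx=+8,dy=+2->C
Step 2: C = 10, D = 5, total pairs = 15.
Step 3: tau = (C - D)/(n(n-1)/2) = (10 - 5)/15 = 0.333333.
Step 4: Exact two-sided p-value (enumerate n! = 720 permutations of y under H0): p = 0.469444.
Step 5: alpha = 0.1. fail to reject H0.

tau_b = 0.3333 (C=10, D=5), p = 0.469444, fail to reject H0.


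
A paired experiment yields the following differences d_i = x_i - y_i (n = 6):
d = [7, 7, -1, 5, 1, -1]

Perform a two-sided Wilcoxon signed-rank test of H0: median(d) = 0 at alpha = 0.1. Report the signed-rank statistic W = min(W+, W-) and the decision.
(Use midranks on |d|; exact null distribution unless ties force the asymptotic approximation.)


Step 1: Drop any zero differences (none here) and take |d_i|.
|d| = [7, 7, 1, 5, 1, 1]
Step 2: Midrank |d_i| (ties get averaged ranks).
ranks: |7|->5.5, |7|->5.5, |1|->2, |5|->4, |1|->2, |1|->2
Step 3: Attach original signs; sum ranks with positive sign and with negative sign.
W+ = 5.5 + 5.5 + 4 + 2 = 17
W- = 2 + 2 = 4
(Check: W+ + W- = 21 should equal n(n+1)/2 = 21.)
Step 4: Test statistic W = min(W+, W-) = 4.
Step 5: Ties in |d|, so use the tie-corrected normal approximation.
        E[W] = n(n+1)/4 = 6*7/4 = 10.5.
        Tie groups: |d|=1 (t=3), |d|=7 (t=2); sum(t^3 - t) = 30.
        Var[W] = n(n+1)(2n+1)/24 - sum(t^3-t)/48 = 546/24 - 30/48 = 22.125.
        z = (W - E[W]) / sqrt(Var[W]) = (4 - 10.5) / 4.7037 = -1.3819.
        Two-sided p = 2*Phi(z) = 0.167007.
Step 6: alpha = 0.1. fail to reject H0.

W+ = 17, W- = 4, W = min = 4, p = 0.167007, fail to reject H0.


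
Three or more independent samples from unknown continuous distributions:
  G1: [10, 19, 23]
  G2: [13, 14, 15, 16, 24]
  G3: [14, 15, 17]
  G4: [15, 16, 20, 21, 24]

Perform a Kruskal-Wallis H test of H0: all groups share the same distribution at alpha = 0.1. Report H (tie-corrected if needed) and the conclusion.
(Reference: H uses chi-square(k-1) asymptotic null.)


Step 1: Combine all N = 16 observations and assign midranks.
sorted (value, group, rank): (10,G1,1), (13,G2,2), (14,G2,3.5), (14,G3,3.5), (15,G2,6), (15,G3,6), (15,G4,6), (16,G2,8.5), (16,G4,8.5), (17,G3,10), (19,G1,11), (20,G4,12), (21,G4,13), (23,G1,14), (24,G2,15.5), (24,G4,15.5)
Step 2: Sum ranks within each group.
R_1 = 26 (n_1 = 3)
R_2 = 35.5 (n_2 = 5)
R_3 = 19.5 (n_3 = 3)
R_4 = 55 (n_4 = 5)
Step 3: H = 12/(N(N+1)) * sum(R_i^2/n_i) - 3(N+1)
     = 12/(16*17) * (26^2/3 + 35.5^2/5 + 19.5^2/3 + 55^2/5) - 3*17
     = 0.044118 * 1209.13 - 51
     = 2.344118.
Step 4: Ties present; correction factor C = 1 - 42/(16^3 - 16) = 0.989706. Corrected H = 2.344118 / 0.989706 = 2.368499.
Step 5: Under H0, H ~ chi^2(3); p-value = 0.499525.
Step 6: alpha = 0.1. fail to reject H0.

H = 2.3685, df = 3, p = 0.499525, fail to reject H0.


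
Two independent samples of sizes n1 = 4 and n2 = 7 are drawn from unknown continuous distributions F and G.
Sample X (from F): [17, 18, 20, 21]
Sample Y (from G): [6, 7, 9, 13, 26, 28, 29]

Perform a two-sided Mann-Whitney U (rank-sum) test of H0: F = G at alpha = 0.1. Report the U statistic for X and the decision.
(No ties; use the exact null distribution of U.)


Step 1: Combine and sort all 11 observations; assign midranks.
sorted (value, group): (6,Y), (7,Y), (9,Y), (13,Y), (17,X), (18,X), (20,X), (21,X), (26,Y), (28,Y), (29,Y)
ranks: 6->1, 7->2, 9->3, 13->4, 17->5, 18->6, 20->7, 21->8, 26->9, 28->10, 29->11
Step 2: Rank sum for X: R1 = 5 + 6 + 7 + 8 = 26.
Step 3: U_X = R1 - n1(n1+1)/2 = 26 - 4*5/2 = 26 - 10 = 16.
       U_Y = n1*n2 - U_X = 28 - 16 = 12.
Step 4: No ties, so the exact null distribution of U (based on enumerating the C(11,4) = 330 equally likely rank assignments) gives the two-sided p-value.
Step 5: p-value = 0.787879; compare to alpha = 0.1. fail to reject H0.

U_X = 16, p = 0.787879, fail to reject H0 at alpha = 0.1.


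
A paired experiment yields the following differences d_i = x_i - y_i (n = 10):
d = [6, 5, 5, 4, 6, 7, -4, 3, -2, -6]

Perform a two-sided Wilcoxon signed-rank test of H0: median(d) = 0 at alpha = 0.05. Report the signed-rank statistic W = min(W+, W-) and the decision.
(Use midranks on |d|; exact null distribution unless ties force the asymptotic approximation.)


Step 1: Drop any zero differences (none here) and take |d_i|.
|d| = [6, 5, 5, 4, 6, 7, 4, 3, 2, 6]
Step 2: Midrank |d_i| (ties get averaged ranks).
ranks: |6|->8, |5|->5.5, |5|->5.5, |4|->3.5, |6|->8, |7|->10, |4|->3.5, |3|->2, |2|->1, |6|->8
Step 3: Attach original signs; sum ranks with positive sign and with negative sign.
W+ = 8 + 5.5 + 5.5 + 3.5 + 8 + 10 + 2 = 42.5
W- = 3.5 + 1 + 8 = 12.5
(Check: W+ + W- = 55 should equal n(n+1)/2 = 55.)
Step 4: Test statistic W = min(W+, W-) = 12.5.
Step 5: Ties in |d|, so use the tie-corrected normal approximation.
        E[W] = n(n+1)/4 = 10*11/4 = 27.5.
        Tie groups: |d|=4 (t=2), |d|=5 (t=2), |d|=6 (t=3); sum(t^3 - t) = 36.
        Var[W] = n(n+1)(2n+1)/24 - sum(t^3-t)/48 = 2310/24 - 36/48 = 95.5.
        z = (W - E[W]) / sqrt(Var[W]) = (12.5 - 27.5) / 9.7724 = -1.5349.
        Two-sided p = 2*Phi(z) = 0.124800.
Step 6: alpha = 0.05. fail to reject H0.

W+ = 42.5, W- = 12.5, W = min = 12.5, p = 0.124800, fail to reject H0.


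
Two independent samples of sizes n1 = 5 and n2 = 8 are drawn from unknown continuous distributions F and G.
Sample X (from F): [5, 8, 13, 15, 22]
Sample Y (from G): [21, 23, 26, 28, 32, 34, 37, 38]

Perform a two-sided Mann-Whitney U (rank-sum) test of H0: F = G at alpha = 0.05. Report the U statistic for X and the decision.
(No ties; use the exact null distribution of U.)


Step 1: Combine and sort all 13 observations; assign midranks.
sorted (value, group): (5,X), (8,X), (13,X), (15,X), (21,Y), (22,X), (23,Y), (26,Y), (28,Y), (32,Y), (34,Y), (37,Y), (38,Y)
ranks: 5->1, 8->2, 13->3, 15->4, 21->5, 22->6, 23->7, 26->8, 28->9, 32->10, 34->11, 37->12, 38->13
Step 2: Rank sum for X: R1 = 1 + 2 + 3 + 4 + 6 = 16.
Step 3: U_X = R1 - n1(n1+1)/2 = 16 - 5*6/2 = 16 - 15 = 1.
       U_Y = n1*n2 - U_X = 40 - 1 = 39.
Step 4: No ties, so the exact null distribution of U (based on enumerating the C(13,5) = 1287 equally likely rank assignments) gives the two-sided p-value.
Step 5: p-value = 0.003108; compare to alpha = 0.05. reject H0.

U_X = 1, p = 0.003108, reject H0 at alpha = 0.05.


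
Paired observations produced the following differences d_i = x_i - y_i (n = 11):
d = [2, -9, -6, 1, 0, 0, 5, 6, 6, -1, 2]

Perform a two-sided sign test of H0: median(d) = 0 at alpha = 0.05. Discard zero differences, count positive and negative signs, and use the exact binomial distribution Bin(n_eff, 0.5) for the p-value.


Step 1: Discard zero differences. Original n = 11; n_eff = number of nonzero differences = 9.
Nonzero differences (with sign): +2, -9, -6, +1, +5, +6, +6, -1, +2
Step 2: Count signs: positive = 6, negative = 3.
Step 3: Under H0: P(positive) = 0.5, so the number of positives S ~ Bin(9, 0.5).
Step 4: Two-sided exact p-value = sum of Bin(9,0.5) probabilities at or below the observed probability = 0.507812.
Step 5: alpha = 0.05. fail to reject H0.

n_eff = 9, pos = 6, neg = 3, p = 0.507812, fail to reject H0.


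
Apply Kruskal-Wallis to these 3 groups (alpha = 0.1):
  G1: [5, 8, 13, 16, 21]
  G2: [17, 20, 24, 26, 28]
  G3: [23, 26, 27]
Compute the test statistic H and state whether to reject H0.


Step 1: Combine all N = 13 observations and assign midranks.
sorted (value, group, rank): (5,G1,1), (8,G1,2), (13,G1,3), (16,G1,4), (17,G2,5), (20,G2,6), (21,G1,7), (23,G3,8), (24,G2,9), (26,G2,10.5), (26,G3,10.5), (27,G3,12), (28,G2,13)
Step 2: Sum ranks within each group.
R_1 = 17 (n_1 = 5)
R_2 = 43.5 (n_2 = 5)
R_3 = 30.5 (n_3 = 3)
Step 3: H = 12/(N(N+1)) * sum(R_i^2/n_i) - 3(N+1)
     = 12/(13*14) * (17^2/5 + 43.5^2/5 + 30.5^2/3) - 3*14
     = 0.065934 * 746.333 - 42
     = 7.208791.
Step 4: Ties present; correction factor C = 1 - 6/(13^3 - 13) = 0.997253. Corrected H = 7.208791 / 0.997253 = 7.228650.
Step 5: Under H0, H ~ chi^2(2); p-value = 0.026935.
Step 6: alpha = 0.1. reject H0.

H = 7.2287, df = 2, p = 0.026935, reject H0.


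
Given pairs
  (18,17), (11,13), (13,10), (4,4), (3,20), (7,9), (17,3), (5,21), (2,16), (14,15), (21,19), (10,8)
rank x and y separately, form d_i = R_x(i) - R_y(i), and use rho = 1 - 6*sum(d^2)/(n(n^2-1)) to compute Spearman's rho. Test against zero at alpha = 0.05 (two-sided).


Step 1: Rank x and y separately (midranks; no ties here).
rank(x): 18->11, 11->7, 13->8, 4->3, 3->2, 7->5, 17->10, 5->4, 2->1, 14->9, 21->12, 10->6
rank(y): 17->9, 13->6, 10->5, 4->2, 20->11, 9->4, 3->1, 21->12, 16->8, 15->7, 19->10, 8->3
Step 2: d_i = R_x(i) - R_y(i); compute d_i^2.
  (11-9)^2=4, (7-6)^2=1, (8-5)^2=9, (3-2)^2=1, (2-11)^2=81, (5-4)^2=1, (10-1)^2=81, (4-12)^2=64, (1-8)^2=49, (9-7)^2=4, (12-10)^2=4, (6-3)^2=9
sum(d^2) = 308.
Step 3: rho = 1 - 6*308 / (12*(12^2 - 1)) = 1 - 1848/1716 = -0.076923.
Step 4: Under H0, t = rho * sqrt((n-2)/(1-rho^2)) = -0.2440 ~ t(10).
Step 5: Two-sided p-value from the t-distribution with 10 df = 0.812183.
Step 6: alpha = 0.05. fail to reject H0.

rho = -0.0769, p = 0.812183, fail to reject H0 at alpha = 0.05.


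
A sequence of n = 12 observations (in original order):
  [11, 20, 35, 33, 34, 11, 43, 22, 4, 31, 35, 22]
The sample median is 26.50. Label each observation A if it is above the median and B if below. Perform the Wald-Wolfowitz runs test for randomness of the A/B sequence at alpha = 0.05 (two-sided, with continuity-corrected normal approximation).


Step 1: Compute median = 26.50; label A = above, B = below.
Labels in order: BBAAABABBAAB  (n_A = 6, n_B = 6)
Step 2: Count runs R = 7.
Step 3: Under H0 (random ordering), E[R] = 2*n_A*n_B/(n_A+n_B) + 1 = 2*6*6/12 + 1 = 7.0000.
        Var[R] = 2*n_A*n_B*(2*n_A*n_B - n_A - n_B) / ((n_A+n_B)^2 * (n_A+n_B-1)) = 4320/1584 = 2.7273.
        SD[R] = 1.6514.
Step 4: R = E[R], so z = 0 with no continuity correction.
Step 5: Two-sided p-value via normal approximation = 2*(1 - Phi(|z|)) = 1.000000.
Step 6: alpha = 0.05. fail to reject H0.

R = 7, z = 0.0000, p = 1.000000, fail to reject H0.


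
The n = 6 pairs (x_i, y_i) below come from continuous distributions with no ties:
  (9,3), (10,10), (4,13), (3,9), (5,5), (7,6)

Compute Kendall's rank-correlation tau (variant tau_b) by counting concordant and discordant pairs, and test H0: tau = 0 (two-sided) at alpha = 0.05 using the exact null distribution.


Step 1: Enumerate the 15 unordered pairs (i,j) with i<j and classify each by sign(x_j-x_i) * sign(y_j-y_i).
  (1,2):dx=+1,dy=+7->C; (1,3):dx=-5,dy=+10->D; (1,4):dx=-6,dy=+6->D; (1,5):dx=-4,dy=+2->D
  (1,6):dx=-2,dy=+3->D; (2,3):dx=-6,dy=+3->D; (2,4):dx=-7,dy=-1->C; (2,5):dx=-5,dy=-5->C
  (2,6):dx=-3,dy=-4->C; (3,4):dx=-1,dy=-4->C; (3,5):dx=+1,dy=-8->D; (3,6):dx=+3,dy=-7->D
  (4,5):dx=+2,dy=-4->D; (4,6):dx=+4,dy=-3->D; (5,6):dx=+2,dy=+1->C
Step 2: C = 6, D = 9, total pairs = 15.
Step 3: tau = (C - D)/(n(n-1)/2) = (6 - 9)/15 = -0.200000.
Step 4: Exact two-sided p-value (enumerate n! = 720 permutations of y under H0): p = 0.719444.
Step 5: alpha = 0.05. fail to reject H0.

tau_b = -0.2000 (C=6, D=9), p = 0.719444, fail to reject H0.


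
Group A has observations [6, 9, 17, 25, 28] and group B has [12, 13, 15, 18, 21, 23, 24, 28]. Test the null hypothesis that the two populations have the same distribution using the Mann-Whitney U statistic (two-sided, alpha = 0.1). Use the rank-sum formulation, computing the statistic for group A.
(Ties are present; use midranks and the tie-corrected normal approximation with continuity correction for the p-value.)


Step 1: Combine and sort all 13 observations; assign midranks.
sorted (value, group): (6,X), (9,X), (12,Y), (13,Y), (15,Y), (17,X), (18,Y), (21,Y), (23,Y), (24,Y), (25,X), (28,X), (28,Y)
ranks: 6->1, 9->2, 12->3, 13->4, 15->5, 17->6, 18->7, 21->8, 23->9, 24->10, 25->11, 28->12.5, 28->12.5
Step 2: Rank sum for X: R1 = 1 + 2 + 6 + 11 + 12.5 = 32.5.
Step 3: U_X = R1 - n1(n1+1)/2 = 32.5 - 5*6/2 = 32.5 - 15 = 17.5.
       U_Y = n1*n2 - U_X = 40 - 17.5 = 22.5.
Step 4: Ties are present, so use the tie-corrected normal approximation (with continuity correction) for the p-value.
Step 5: p-value = 0.769390; compare to alpha = 0.1. fail to reject H0.

U_X = 17.5, p = 0.769390, fail to reject H0 at alpha = 0.1.


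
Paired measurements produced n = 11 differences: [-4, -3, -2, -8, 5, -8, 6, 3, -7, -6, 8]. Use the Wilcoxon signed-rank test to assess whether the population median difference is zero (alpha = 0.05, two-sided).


Step 1: Drop any zero differences (none here) and take |d_i|.
|d| = [4, 3, 2, 8, 5, 8, 6, 3, 7, 6, 8]
Step 2: Midrank |d_i| (ties get averaged ranks).
ranks: |4|->4, |3|->2.5, |2|->1, |8|->10, |5|->5, |8|->10, |6|->6.5, |3|->2.5, |7|->8, |6|->6.5, |8|->10
Step 3: Attach original signs; sum ranks with positive sign and with negative sign.
W+ = 5 + 6.5 + 2.5 + 10 = 24
W- = 4 + 2.5 + 1 + 10 + 10 + 8 + 6.5 = 42
(Check: W+ + W- = 66 should equal n(n+1)/2 = 66.)
Step 4: Test statistic W = min(W+, W-) = 24.
Step 5: Ties in |d|, so use the tie-corrected normal approximation.
        E[W] = n(n+1)/4 = 11*12/4 = 33.
        Tie groups: |d|=3 (t=2), |d|=6 (t=2), |d|=8 (t=3); sum(t^3 - t) = 36.
        Var[W] = n(n+1)(2n+1)/24 - sum(t^3-t)/48 = 3036/24 - 36/48 = 125.75.
        z = (W - E[W]) / sqrt(Var[W]) = (24 - 33) / 11.2138 = -0.8026.
        Two-sided p = 2*Phi(z) = 0.422217.
Step 6: alpha = 0.05. fail to reject H0.

W+ = 24, W- = 42, W = min = 24, p = 0.422217, fail to reject H0.


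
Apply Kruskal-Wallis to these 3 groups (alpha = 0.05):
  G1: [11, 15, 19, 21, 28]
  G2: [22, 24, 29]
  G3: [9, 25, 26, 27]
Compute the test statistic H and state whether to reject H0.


Step 1: Combine all N = 12 observations and assign midranks.
sorted (value, group, rank): (9,G3,1), (11,G1,2), (15,G1,3), (19,G1,4), (21,G1,5), (22,G2,6), (24,G2,7), (25,G3,8), (26,G3,9), (27,G3,10), (28,G1,11), (29,G2,12)
Step 2: Sum ranks within each group.
R_1 = 25 (n_1 = 5)
R_2 = 25 (n_2 = 3)
R_3 = 28 (n_3 = 4)
Step 3: H = 12/(N(N+1)) * sum(R_i^2/n_i) - 3(N+1)
     = 12/(12*13) * (25^2/5 + 25^2/3 + 28^2/4) - 3*13
     = 0.076923 * 529.333 - 39
     = 1.717949.
Step 4: No ties, so H is used without correction.
Step 5: Under H0, H ~ chi^2(2); p-value = 0.423596.
Step 6: alpha = 0.05. fail to reject H0.

H = 1.7179, df = 2, p = 0.423596, fail to reject H0.
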